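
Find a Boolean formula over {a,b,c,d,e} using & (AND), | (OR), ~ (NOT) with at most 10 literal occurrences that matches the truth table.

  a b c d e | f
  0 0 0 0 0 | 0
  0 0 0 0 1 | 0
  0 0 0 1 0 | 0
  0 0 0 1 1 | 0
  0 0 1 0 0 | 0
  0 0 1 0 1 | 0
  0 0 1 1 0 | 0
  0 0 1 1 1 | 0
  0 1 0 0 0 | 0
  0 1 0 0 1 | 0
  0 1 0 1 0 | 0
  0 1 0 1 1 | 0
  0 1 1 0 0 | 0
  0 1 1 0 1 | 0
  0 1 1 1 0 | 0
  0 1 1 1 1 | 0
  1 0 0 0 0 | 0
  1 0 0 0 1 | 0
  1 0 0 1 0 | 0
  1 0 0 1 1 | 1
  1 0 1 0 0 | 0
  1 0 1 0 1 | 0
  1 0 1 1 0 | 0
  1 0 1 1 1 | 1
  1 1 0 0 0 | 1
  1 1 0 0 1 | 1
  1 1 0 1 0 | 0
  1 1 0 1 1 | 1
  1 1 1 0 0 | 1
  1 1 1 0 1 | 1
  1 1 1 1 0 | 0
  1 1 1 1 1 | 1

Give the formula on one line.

  (c | a) = 00001111000011111111111111111111
  (b | (c | a)) = 00001111111111111111111111111111
  (b | d) = 00110011111111110011001111111111
  ~d = 11001100110011001100110011001100
  (e | ~d) = 11011101110111011101110111011101
  ((b | d) & (e | ~d)) = 00010001110111010001000111011101
  ((b | (c | a)) & ((b | d) & (e | ~d))) = 00000001110111010001000111011101
  (a & ((b | (c | a)) & ((b | d) & (e | ~d)))) = 00000000000000000001000111011101

(a & ((b | (c | a)) & ((b | d) & (e | ~d))))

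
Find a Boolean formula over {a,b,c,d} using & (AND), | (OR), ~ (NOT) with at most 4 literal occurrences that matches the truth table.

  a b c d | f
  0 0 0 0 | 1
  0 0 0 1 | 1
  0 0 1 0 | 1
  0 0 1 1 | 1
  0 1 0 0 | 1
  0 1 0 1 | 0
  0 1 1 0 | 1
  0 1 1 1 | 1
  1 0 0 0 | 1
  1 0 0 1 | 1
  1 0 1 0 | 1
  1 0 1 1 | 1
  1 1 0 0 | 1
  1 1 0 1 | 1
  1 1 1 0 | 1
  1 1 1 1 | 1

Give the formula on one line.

  ~d = 1010101010101010
  ~b = 1111000011110000
  (c | ~b) = 1111001111110011
  ((c | ~b) | a) = 1111001111111111
  (~d | ((c | ~b) | a)) = 1111101111111111

(~d | ((c | ~b) | a))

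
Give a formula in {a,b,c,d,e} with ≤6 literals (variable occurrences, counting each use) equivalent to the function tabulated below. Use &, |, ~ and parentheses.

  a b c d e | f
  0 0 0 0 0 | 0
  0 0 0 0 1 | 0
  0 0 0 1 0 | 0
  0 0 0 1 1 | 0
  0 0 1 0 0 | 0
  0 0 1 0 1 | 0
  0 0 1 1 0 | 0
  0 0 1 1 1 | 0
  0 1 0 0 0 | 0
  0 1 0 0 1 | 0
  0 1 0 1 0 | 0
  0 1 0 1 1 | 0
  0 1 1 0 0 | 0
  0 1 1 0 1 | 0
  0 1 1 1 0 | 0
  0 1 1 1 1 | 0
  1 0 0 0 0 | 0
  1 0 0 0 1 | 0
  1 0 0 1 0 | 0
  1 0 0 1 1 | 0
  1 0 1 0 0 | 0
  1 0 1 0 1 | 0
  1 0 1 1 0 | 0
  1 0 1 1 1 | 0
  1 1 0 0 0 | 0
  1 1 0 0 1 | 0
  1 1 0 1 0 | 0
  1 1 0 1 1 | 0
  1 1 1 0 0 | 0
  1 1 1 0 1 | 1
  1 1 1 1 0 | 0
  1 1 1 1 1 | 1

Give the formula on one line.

  (c & b) = 00000000000011110000000000001111
  ~c = 11110000111100001111000011110000
  (a & ~c) = 00000000000000001111000011110000
  ((a & ~c) | e) = 01010101010101011111010111110101
  ((c & b) & ((a & ~c) | e)) = 00000000000001010000000000000101
  (((c & b) & ((a & ~c) | e)) & a) = 00000000000000000000000000000101

(((c & b) & ((a & ~c) | e)) & a)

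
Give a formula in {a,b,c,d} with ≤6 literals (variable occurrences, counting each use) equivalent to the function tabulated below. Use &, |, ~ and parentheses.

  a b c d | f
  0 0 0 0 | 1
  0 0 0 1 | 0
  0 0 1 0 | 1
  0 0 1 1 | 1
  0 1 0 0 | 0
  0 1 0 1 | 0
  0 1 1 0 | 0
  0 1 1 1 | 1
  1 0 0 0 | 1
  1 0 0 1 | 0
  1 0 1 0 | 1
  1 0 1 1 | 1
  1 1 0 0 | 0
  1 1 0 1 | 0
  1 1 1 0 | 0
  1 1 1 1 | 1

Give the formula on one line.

((~d | c) & (~b | d))

  ~d = 1010101010101010
  (~d | c) = 1011101110111011
  ~b = 1111000011110000
  (~b | d) = 1111010111110101
  ((~d | c) & (~b | d)) = 1011000110110001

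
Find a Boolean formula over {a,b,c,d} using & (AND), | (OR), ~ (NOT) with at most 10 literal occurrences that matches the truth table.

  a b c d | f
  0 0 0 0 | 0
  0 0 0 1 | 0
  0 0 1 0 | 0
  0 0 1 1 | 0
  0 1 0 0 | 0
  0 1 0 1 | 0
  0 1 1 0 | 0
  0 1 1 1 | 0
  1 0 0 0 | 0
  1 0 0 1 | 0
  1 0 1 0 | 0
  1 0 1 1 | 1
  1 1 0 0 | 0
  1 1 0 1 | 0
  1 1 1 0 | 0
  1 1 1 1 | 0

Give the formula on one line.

((((~b & ~a) | (~b & d)) & a) & (c & a))

  ~b = 1111000011110000
  ~a = 1111111100000000
  (~b & ~a) = 1111000000000000
  (~b & d) = 0101000001010000
  ((~b & ~a) | (~b & d)) = 1111000001010000
  (((~b & ~a) | (~b & d)) & a) = 0000000001010000
  (c & a) = 0000000000110011
  ((((~b & ~a) | (~b & d)) & a) & (c & a)) = 0000000000010000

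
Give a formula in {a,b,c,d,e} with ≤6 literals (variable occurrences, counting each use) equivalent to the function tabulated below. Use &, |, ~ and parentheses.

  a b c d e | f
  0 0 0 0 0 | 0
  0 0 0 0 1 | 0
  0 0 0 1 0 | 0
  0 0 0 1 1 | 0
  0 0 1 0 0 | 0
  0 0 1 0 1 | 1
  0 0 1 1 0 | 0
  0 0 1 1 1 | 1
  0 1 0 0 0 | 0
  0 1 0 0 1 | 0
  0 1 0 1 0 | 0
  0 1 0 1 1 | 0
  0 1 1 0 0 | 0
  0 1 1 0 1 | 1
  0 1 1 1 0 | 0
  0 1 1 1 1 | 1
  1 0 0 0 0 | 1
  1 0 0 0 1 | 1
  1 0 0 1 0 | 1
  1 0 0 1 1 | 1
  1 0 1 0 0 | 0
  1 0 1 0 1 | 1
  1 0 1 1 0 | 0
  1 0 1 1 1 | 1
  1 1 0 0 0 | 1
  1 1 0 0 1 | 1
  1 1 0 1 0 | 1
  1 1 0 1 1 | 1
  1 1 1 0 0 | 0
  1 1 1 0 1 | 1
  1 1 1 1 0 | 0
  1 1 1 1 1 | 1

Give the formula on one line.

  ~c = 11110000111100001111000011110000
  (~c | e) = 11110101111101011111010111110101
  (c | a) = 00001111000011111111111111111111
  ((~c | e) & (c | a)) = 00000101000001011111010111110101

((~c | e) & (c | a))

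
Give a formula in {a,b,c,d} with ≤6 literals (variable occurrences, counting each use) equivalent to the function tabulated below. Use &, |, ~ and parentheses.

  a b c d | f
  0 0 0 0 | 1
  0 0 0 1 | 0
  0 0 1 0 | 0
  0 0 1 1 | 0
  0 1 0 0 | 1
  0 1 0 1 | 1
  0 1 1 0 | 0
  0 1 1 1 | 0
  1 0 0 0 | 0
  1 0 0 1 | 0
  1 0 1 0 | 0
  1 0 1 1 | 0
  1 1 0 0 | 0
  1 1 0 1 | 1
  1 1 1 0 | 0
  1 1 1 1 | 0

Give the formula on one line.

  ~c = 1100110011001100
  ~a = 1111111100000000
  ~d = 1010101010101010
  (~a & ~d) = 1010101000000000
  (d & b) = 0000010100000101
  ((~a & ~d) | (d & b)) = 1010111100000101
  (~c & ((~a & ~d) | (d & b))) = 1000110000000100

(~c & ((~a & ~d) | (d & b)))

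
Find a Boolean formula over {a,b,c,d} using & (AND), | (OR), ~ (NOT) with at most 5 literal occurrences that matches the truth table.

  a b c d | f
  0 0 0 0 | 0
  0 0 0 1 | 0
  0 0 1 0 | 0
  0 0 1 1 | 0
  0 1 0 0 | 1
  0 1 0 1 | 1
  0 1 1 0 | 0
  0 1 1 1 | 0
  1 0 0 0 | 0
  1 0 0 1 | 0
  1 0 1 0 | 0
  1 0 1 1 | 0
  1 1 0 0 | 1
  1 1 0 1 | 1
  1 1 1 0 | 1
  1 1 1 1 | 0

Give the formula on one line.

  ~c = 1100110011001100
  ~b = 1111000011110000
  (a | ~b) = 1111000011111111
  ~d = 1010101010101010
  ((a | ~b) & ~d) = 1010000010101010
  (~c | ((a | ~b) & ~d)) = 1110110011101110
  (b & (~c | ((a | ~b) & ~d))) = 0000110000001110

(b & (~c | ((a | ~b) & ~d)))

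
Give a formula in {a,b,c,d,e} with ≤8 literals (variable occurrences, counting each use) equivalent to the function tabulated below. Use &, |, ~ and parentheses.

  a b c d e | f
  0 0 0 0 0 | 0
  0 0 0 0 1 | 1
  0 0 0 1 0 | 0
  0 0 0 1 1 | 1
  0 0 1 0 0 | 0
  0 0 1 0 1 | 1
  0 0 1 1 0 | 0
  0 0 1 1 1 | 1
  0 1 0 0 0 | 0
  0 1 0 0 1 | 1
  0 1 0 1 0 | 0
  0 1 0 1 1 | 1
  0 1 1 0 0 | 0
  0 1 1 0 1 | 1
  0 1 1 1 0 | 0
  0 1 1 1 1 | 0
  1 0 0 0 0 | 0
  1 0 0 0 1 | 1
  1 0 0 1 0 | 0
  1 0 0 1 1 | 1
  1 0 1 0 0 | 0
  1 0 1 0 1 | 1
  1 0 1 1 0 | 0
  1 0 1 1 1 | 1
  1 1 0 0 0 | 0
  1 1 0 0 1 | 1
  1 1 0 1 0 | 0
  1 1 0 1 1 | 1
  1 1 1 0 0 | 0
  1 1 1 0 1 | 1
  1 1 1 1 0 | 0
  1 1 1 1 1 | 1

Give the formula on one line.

  ~c = 11110000111100001111000011110000
  ~d = 11001100110011001100110011001100
  ~b = 11111111000000001111111100000000
  (~d | ~b) = 11111111110011001111111111001100
  (~c | (~d | ~b)) = 11111111111111001111111111111100
  ((~c | (~d | ~b)) | a) = 11111111111111001111111111111111
  (((~c | (~d | ~b)) | a) & e) = 01010101010101000101010101010101

(((~c | (~d | ~b)) | a) & e)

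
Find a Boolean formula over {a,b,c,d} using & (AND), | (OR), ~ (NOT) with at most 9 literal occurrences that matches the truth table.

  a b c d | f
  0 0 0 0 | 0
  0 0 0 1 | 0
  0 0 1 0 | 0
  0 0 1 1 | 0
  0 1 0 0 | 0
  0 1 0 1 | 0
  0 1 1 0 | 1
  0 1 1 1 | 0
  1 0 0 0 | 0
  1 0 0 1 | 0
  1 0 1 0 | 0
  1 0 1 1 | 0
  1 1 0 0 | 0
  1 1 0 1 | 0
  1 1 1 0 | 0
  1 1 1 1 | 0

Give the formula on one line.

  ~d = 1010101010101010
  (~d | a) = 1010101011111111
  ~a = 1111111100000000
  ~c = 1100110011001100
  (~a | ~c) = 1111111111001100
  ~b = 1111000011110000
  (~a | ~b) = 1111111111110000
  ((~a | ~c) & (~a | ~b)) = 1111111111000000
  (((~a | ~c) & (~a | ~b)) & b) = 0000111100000000
  ((((~a | ~c) & (~a | ~b)) & b) & c) = 0000001100000000
  ((~d | a) & ((((~a | ~c) & (~a | ~b)) & b) & c)) = 0000001000000000

((~d | a) & ((((~a | ~c) & (~a | ~b)) & b) & c))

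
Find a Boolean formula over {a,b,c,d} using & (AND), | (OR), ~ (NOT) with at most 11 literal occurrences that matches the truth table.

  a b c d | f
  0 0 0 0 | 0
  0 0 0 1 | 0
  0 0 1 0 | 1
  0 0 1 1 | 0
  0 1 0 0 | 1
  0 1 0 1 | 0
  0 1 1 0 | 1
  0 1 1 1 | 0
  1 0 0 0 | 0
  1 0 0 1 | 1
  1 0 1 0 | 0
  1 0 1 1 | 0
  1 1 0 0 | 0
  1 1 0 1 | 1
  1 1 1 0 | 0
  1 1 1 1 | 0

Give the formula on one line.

((a | ~d) & (((b | c) & ~a) | ((d & ~c) & a)))

  ~d = 1010101010101010
  (a | ~d) = 1010101011111111
  (b | c) = 0011111100111111
  ~a = 1111111100000000
  ((b | c) & ~a) = 0011111100000000
  ~c = 1100110011001100
  (d & ~c) = 0100010001000100
  ((d & ~c) & a) = 0000000001000100
  (((b | c) & ~a) | ((d & ~c) & a)) = 0011111101000100
  ((a | ~d) & (((b | c) & ~a) | ((d & ~c) & a))) = 0010101001000100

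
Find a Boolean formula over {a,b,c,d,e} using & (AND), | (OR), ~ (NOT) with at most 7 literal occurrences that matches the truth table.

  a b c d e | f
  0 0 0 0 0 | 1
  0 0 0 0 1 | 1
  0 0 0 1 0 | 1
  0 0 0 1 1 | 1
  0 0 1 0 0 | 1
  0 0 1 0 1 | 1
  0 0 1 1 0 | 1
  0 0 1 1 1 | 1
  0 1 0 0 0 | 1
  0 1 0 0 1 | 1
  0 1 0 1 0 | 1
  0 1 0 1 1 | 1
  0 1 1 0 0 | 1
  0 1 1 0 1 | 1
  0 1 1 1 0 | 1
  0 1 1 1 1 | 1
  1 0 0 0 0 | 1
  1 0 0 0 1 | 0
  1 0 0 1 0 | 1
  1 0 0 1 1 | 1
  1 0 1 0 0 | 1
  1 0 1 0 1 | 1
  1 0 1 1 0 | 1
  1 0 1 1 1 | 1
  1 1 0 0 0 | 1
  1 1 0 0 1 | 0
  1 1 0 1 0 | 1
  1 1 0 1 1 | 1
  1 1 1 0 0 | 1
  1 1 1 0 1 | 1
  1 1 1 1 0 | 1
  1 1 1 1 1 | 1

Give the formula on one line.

  ~a = 11111111111111110000000000000000
  (e & ~a) = 01010101010101010000000000000000
  ~e = 10101010101010101010101010101010
  ((e & ~a) | ~e) = 11111111111111111010101010101010
  (c | d) = 00111111001111110011111100111111
  (e & (c | d)) = 00010101000101010001010100010101
  (((e & ~a) | ~e) | (e & (c | d))) = 11111111111111111011111110111111

(((e & ~a) | ~e) | (e & (c | d)))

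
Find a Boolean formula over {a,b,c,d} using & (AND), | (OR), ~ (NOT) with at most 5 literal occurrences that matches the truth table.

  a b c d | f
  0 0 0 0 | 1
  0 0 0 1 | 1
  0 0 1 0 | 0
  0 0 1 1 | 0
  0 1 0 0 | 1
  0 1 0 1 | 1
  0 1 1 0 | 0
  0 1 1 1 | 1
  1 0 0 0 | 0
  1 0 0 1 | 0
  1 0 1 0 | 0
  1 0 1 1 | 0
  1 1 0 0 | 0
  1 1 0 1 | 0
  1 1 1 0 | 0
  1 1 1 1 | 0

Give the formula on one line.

  ~a = 1111111100000000
  (d & b) = 0000010100000101
  ~c = 1100110011001100
  ((d & b) | ~c) = 1100110111001101
  (~a & ((d & b) | ~c)) = 1100110100000000

(~a & ((d & b) | ~c))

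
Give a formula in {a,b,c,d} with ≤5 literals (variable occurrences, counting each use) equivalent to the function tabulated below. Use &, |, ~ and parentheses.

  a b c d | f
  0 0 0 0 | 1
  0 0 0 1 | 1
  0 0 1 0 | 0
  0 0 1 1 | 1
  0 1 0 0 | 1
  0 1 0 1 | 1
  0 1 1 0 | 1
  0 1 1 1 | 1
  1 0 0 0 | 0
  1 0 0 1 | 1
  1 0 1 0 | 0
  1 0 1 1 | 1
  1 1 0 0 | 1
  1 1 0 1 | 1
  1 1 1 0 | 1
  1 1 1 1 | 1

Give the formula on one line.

((b | (~a & ~c)) | d)

  ~a = 1111111100000000
  ~c = 1100110011001100
  (~a & ~c) = 1100110000000000
  (b | (~a & ~c)) = 1100111100001111
  ((b | (~a & ~c)) | d) = 1101111101011111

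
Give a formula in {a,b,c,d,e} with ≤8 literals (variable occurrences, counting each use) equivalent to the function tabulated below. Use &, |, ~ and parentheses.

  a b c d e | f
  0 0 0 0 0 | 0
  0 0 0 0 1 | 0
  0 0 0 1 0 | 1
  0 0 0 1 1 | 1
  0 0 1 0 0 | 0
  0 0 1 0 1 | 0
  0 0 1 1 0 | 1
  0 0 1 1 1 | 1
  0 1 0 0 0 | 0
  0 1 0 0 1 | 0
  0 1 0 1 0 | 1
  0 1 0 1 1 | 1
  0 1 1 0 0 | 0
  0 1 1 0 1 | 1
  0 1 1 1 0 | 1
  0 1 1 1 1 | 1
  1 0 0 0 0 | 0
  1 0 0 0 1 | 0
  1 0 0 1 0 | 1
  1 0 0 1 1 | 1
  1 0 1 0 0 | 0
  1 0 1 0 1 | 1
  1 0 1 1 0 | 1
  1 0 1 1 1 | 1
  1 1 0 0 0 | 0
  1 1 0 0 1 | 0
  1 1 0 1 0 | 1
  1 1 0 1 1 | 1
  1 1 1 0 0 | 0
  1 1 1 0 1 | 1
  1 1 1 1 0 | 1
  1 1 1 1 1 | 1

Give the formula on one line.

((d | (c & e)) & (d | (b | a)))

  (c & e) = 00000101000001010000010100000101
  (d | (c & e)) = 00110111001101110011011100110111
  (b | a) = 00000000111111111111111111111111
  (d | (b | a)) = 00110011111111111111111111111111
  ((d | (c & e)) & (d | (b | a))) = 00110011001101110011011100110111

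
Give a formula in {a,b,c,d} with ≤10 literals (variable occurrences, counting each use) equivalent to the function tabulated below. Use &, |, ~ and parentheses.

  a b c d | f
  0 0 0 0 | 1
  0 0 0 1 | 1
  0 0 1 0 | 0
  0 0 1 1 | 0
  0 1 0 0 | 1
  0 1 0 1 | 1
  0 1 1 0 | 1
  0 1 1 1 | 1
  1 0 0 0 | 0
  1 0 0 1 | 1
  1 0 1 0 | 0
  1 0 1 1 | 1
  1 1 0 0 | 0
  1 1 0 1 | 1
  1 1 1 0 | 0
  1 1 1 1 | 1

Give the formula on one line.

(((d | ~a) & (a | b)) | (~a & (a | ~c)))

  ~a = 1111111100000000
  (d | ~a) = 1111111101010101
  (a | b) = 0000111111111111
  ((d | ~a) & (a | b)) = 0000111101010101
  ~c = 1100110011001100
  (a | ~c) = 1100110011111111
  (~a & (a | ~c)) = 1100110000000000
  (((d | ~a) & (a | b)) | (~a & (a | ~c))) = 1100111101010101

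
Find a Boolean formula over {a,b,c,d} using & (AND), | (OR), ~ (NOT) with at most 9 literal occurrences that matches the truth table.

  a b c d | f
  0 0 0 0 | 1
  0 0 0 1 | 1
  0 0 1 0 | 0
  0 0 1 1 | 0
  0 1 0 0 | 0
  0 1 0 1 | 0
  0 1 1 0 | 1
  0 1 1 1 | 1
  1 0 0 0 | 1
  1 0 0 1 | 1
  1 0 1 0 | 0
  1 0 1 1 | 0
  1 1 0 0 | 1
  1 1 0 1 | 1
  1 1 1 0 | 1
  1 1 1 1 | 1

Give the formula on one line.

  (b & a) = 0000000000001111
  ~c = 1100110011001100
  (c & b) = 0000001100000011
  (~c | (c & b)) = 1100111111001111
  ~b = 1111000011110000
  (~b | c) = 1111001111110011
  ((~c | (c & b)) & (~b | c)) = 1100001111000011
  ((b & a) | ((~c | (c & b)) & (~b | c))) = 1100001111001111

((b & a) | ((~c | (c & b)) & (~b | c)))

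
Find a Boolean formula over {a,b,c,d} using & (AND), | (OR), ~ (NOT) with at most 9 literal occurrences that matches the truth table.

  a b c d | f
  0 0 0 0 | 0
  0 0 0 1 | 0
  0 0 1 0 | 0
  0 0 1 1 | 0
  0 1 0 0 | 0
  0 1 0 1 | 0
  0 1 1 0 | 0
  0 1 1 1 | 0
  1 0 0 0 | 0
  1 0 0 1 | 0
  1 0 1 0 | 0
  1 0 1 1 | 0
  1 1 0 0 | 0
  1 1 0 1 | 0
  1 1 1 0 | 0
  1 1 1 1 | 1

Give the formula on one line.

  ~a = 1111111100000000
  (~a | b) = 1111111100001111
  ~d = 1010101010101010
  (~d & a) = 0000000010101010
  ((~a | b) | (~d & a)) = 1111111110101111
  (c & ((~a | b) | (~d & a))) = 0011001100100011
  (d & a) = 0000000001010101
  ((c & ((~a | b) | (~d & a))) & (d & a)) = 0000000000000001

((c & ((~a | b) | (~d & a))) & (d & a))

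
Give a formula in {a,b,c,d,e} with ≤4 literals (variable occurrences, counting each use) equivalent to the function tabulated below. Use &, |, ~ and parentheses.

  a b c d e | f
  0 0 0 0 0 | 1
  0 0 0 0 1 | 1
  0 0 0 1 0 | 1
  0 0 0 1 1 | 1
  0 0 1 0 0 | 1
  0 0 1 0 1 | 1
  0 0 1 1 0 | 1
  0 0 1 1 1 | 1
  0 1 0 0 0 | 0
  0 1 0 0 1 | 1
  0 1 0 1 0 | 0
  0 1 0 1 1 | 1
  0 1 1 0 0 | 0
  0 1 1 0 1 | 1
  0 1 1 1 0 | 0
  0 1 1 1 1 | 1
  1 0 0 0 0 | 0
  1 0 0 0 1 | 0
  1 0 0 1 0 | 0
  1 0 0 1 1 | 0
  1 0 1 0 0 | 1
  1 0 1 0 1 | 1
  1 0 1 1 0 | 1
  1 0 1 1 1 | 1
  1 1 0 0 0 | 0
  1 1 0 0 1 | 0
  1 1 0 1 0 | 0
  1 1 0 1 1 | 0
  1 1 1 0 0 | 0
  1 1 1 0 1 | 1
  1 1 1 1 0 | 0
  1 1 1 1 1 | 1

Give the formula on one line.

((c | ~a) & (~b | e))

  ~a = 11111111111111110000000000000000
  (c | ~a) = 11111111111111110000111100001111
  ~b = 11111111000000001111111100000000
  (~b | e) = 11111111010101011111111101010101
  ((c | ~a) & (~b | e)) = 11111111010101010000111100000101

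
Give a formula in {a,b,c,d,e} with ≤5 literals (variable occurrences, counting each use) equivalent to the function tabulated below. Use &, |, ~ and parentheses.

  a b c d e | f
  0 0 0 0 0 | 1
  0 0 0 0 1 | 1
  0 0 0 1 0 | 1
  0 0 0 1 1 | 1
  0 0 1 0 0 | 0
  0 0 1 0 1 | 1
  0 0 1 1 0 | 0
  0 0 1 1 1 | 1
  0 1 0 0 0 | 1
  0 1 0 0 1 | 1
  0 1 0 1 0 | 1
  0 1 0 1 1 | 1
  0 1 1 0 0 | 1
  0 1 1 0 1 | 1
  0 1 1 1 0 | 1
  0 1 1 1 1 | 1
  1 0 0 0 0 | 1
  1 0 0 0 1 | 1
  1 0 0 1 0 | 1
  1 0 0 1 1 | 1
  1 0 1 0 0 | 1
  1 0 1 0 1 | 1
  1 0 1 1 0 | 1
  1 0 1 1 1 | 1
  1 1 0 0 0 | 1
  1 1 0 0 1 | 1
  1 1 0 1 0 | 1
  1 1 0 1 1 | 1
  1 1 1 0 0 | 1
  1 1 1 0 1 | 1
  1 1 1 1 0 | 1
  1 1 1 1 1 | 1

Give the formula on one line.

((a | (e | b)) | ~c)

  (e | b) = 01010101111111110101010111111111
  (a | (e | b)) = 01010101111111111111111111111111
  ~c = 11110000111100001111000011110000
  ((a | (e | b)) | ~c) = 11110101111111111111111111111111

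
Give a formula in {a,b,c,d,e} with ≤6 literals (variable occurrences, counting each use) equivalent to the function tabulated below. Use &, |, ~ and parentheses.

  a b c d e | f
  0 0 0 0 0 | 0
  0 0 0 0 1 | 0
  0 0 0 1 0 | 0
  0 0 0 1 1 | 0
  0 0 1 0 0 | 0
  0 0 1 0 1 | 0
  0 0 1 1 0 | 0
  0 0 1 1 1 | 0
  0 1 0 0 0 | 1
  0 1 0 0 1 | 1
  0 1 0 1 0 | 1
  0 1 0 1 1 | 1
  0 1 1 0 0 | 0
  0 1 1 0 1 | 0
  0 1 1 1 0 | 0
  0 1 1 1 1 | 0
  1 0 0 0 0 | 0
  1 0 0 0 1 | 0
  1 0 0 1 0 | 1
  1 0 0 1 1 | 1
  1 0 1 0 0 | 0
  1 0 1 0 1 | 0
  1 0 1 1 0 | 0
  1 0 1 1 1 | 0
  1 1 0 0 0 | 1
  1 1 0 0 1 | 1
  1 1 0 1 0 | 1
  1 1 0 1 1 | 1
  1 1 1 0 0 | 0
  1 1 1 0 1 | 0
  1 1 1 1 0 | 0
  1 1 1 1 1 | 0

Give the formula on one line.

((b | (d & a)) & ~c)

  (d & a) = 00000000000000000011001100110011
  (b | (d & a)) = 00000000111111110011001111111111
  ~c = 11110000111100001111000011110000
  ((b | (d & a)) & ~c) = 00000000111100000011000011110000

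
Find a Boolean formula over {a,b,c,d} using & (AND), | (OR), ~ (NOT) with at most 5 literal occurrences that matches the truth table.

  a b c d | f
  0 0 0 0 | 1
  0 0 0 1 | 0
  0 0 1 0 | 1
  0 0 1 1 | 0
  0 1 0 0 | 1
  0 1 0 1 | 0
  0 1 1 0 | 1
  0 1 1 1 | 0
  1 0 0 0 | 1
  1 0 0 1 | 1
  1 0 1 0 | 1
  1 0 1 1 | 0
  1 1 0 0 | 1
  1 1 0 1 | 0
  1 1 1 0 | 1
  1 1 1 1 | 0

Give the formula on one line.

  ~d = 1010101010101010
  ~b = 1111000011110000
  ~c = 1100110011001100
  (~c & a) = 0000000011001100
  (~b & (~c & a)) = 0000000011000000
  (~d | (~b & (~c & a))) = 1010101011101010

(~d | (~b & (~c & a)))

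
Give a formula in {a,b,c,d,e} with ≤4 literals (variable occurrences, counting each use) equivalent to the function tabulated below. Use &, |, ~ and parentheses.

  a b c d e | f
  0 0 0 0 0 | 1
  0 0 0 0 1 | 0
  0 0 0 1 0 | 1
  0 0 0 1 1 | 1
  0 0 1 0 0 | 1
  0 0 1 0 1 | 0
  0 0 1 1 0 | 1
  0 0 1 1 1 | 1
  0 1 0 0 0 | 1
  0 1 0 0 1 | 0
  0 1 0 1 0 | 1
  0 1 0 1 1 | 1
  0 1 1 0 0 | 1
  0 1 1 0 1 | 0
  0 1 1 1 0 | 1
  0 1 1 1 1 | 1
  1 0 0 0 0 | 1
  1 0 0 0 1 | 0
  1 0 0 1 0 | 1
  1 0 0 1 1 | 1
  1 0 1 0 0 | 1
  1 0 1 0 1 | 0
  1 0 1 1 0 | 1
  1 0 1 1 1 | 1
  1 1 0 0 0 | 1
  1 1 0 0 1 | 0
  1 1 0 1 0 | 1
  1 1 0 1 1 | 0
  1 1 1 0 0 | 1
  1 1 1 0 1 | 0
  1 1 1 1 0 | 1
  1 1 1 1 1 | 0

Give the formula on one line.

  ~a = 11111111111111110000000000000000
  ~b = 11111111000000001111111100000000
  (~a | ~b) = 11111111111111111111111100000000
  (d & (~a | ~b)) = 00110011001100110011001100000000
  ~e = 10101010101010101010101010101010
  ((d & (~a | ~b)) | ~e) = 10111011101110111011101110101010

((d & (~a | ~b)) | ~e)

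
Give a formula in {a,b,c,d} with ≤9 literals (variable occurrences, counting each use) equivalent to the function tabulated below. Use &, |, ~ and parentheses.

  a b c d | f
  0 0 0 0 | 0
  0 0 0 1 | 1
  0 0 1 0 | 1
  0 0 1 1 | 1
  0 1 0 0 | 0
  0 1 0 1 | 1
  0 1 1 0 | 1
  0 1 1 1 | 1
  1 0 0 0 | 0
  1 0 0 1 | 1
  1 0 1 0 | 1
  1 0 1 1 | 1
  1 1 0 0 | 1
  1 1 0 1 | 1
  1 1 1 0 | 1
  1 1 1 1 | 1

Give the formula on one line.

(d | (c | (((a & b) & ~c) & ~d)))

  (a & b) = 0000000000001111
  ~c = 1100110011001100
  ((a & b) & ~c) = 0000000000001100
  ~d = 1010101010101010
  (((a & b) & ~c) & ~d) = 0000000000001000
  (c | (((a & b) & ~c) & ~d)) = 0011001100111011
  (d | (c | (((a & b) & ~c) & ~d))) = 0111011101111111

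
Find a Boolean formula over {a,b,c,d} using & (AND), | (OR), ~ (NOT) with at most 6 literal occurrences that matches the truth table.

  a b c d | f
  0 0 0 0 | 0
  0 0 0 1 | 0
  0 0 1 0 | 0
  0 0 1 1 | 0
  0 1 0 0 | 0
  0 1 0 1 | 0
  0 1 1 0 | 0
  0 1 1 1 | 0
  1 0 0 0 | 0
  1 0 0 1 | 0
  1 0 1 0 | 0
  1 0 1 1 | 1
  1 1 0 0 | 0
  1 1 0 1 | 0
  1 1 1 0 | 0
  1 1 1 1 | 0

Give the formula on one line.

(((~b | ~a) & a) & ((d | ~a) & c))

  ~b = 1111000011110000
  ~a = 1111111100000000
  (~b | ~a) = 1111111111110000
  ((~b | ~a) & a) = 0000000011110000
  (d | ~a) = 1111111101010101
  ((d | ~a) & c) = 0011001100010001
  (((~b | ~a) & a) & ((d | ~a) & c)) = 0000000000010000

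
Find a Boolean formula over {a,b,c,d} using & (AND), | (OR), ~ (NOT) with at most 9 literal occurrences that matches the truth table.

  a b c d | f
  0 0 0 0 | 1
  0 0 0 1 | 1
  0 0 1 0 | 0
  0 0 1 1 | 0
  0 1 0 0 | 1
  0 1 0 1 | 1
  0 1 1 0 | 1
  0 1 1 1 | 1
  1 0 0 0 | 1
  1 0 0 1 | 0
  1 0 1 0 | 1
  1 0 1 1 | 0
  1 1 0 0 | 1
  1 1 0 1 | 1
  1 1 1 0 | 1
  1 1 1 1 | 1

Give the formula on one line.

(((d & ~a) | (b | ~d)) & (~c | ((c & a) | b)))

  ~a = 1111111100000000
  (d & ~a) = 0101010100000000
  ~d = 1010101010101010
  (b | ~d) = 1010111110101111
  ((d & ~a) | (b | ~d)) = 1111111110101111
  ~c = 1100110011001100
  (c & a) = 0000000000110011
  ((c & a) | b) = 0000111100111111
  (~c | ((c & a) | b)) = 1100111111111111
  (((d & ~a) | (b | ~d)) & (~c | ((c & a) | b))) = 1100111110101111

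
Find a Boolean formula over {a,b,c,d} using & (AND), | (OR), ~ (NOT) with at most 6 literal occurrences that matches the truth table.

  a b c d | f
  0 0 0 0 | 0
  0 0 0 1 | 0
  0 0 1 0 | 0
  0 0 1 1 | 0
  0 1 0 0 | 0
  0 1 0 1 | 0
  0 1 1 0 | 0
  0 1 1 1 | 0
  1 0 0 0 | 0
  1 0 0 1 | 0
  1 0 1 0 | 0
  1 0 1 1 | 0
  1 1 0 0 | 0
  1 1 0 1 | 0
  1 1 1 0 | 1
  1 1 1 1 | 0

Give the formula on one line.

(~d & ((d | (a & c)) & (c & b)))

  ~d = 1010101010101010
  (a & c) = 0000000000110011
  (d | (a & c)) = 0101010101110111
  (c & b) = 0000001100000011
  ((d | (a & c)) & (c & b)) = 0000000100000011
  (~d & ((d | (a & c)) & (c & b))) = 0000000000000010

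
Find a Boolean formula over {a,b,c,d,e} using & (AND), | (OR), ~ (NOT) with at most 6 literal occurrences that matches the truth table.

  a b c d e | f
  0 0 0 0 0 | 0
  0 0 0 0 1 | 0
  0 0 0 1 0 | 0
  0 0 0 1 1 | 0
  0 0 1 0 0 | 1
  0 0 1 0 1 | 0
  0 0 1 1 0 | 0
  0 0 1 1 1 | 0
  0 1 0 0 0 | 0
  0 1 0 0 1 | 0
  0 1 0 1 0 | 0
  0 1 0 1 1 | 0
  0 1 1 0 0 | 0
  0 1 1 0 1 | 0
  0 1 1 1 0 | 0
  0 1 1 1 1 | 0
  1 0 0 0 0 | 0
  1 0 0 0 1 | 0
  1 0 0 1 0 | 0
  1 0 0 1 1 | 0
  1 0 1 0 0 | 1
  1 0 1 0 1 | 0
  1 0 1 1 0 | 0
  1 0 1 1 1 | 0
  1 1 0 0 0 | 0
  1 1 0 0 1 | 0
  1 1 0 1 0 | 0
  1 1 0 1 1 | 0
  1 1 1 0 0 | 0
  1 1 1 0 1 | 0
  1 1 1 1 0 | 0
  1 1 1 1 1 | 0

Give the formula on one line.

(c & ((~e & ~b) & ~d))

  ~e = 10101010101010101010101010101010
  ~b = 11111111000000001111111100000000
  (~e & ~b) = 10101010000000001010101000000000
  ~d = 11001100110011001100110011001100
  ((~e & ~b) & ~d) = 10001000000000001000100000000000
  (c & ((~e & ~b) & ~d)) = 00001000000000000000100000000000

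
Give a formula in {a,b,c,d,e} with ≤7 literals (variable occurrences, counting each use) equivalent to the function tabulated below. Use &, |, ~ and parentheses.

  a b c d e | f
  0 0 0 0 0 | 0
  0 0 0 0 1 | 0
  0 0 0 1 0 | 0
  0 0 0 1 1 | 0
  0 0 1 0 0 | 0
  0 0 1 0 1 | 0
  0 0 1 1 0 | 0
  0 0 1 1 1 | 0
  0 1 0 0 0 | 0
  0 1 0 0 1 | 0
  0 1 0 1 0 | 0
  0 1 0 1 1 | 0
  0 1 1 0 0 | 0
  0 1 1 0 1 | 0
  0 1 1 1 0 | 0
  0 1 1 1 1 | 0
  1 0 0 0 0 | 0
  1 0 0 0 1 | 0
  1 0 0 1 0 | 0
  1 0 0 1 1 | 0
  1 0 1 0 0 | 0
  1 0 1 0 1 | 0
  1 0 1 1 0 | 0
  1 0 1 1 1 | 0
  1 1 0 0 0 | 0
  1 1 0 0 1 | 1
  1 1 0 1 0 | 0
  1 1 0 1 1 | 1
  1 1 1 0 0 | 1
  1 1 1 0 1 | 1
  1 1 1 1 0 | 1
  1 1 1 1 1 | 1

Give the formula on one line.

  (e | c) = 01011111010111110101111101011111
  (a & (e | c)) = 00000000000000000101111101011111
  (b & (a & (e | c))) = 00000000000000000000000001011111

(b & (a & (e | c)))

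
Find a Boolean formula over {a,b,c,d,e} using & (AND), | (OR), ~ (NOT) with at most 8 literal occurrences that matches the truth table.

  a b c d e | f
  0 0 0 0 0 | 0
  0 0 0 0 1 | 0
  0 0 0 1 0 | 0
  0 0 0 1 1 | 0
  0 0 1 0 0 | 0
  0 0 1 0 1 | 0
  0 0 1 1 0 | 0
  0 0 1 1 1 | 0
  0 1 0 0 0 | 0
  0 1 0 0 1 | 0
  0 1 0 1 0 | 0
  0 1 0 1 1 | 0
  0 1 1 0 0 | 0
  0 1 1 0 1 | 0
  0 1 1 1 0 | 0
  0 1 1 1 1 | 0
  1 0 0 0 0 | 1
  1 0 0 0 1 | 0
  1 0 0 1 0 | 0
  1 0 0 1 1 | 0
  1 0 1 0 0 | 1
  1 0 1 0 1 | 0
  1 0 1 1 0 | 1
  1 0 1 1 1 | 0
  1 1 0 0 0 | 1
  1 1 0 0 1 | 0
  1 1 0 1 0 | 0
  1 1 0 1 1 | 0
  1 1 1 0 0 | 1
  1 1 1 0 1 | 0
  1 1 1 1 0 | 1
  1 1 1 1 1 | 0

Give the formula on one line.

(((d & e) | a) & (~e & (~d | c)))

  (d & e) = 00010001000100010001000100010001
  ((d & e) | a) = 00010001000100011111111111111111
  ~e = 10101010101010101010101010101010
  ~d = 11001100110011001100110011001100
  (~d | c) = 11001111110011111100111111001111
  (~e & (~d | c)) = 10001010100010101000101010001010
  (((d & e) | a) & (~e & (~d | c))) = 00000000000000001000101010001010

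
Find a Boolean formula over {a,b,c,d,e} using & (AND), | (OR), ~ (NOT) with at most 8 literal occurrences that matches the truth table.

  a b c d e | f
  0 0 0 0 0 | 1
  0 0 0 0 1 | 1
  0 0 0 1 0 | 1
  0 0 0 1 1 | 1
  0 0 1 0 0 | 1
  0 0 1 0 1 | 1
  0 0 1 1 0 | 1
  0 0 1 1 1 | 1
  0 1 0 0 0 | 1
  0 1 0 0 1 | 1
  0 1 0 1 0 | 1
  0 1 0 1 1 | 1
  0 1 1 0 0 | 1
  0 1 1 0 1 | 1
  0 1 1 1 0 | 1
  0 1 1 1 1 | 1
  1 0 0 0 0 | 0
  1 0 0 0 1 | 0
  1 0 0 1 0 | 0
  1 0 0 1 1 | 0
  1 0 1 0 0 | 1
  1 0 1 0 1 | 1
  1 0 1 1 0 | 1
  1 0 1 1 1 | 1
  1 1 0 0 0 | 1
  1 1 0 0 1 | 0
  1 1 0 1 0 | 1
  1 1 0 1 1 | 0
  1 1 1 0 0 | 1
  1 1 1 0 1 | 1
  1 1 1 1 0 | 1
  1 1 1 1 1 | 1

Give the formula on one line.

(((b & ~e) | ~a) | (a & c))

  ~e = 10101010101010101010101010101010
  (b & ~e) = 00000000101010100000000010101010
  ~a = 11111111111111110000000000000000
  ((b & ~e) | ~a) = 11111111111111110000000010101010
  (a & c) = 00000000000000000000111100001111
  (((b & ~e) | ~a) | (a & c)) = 11111111111111110000111110101111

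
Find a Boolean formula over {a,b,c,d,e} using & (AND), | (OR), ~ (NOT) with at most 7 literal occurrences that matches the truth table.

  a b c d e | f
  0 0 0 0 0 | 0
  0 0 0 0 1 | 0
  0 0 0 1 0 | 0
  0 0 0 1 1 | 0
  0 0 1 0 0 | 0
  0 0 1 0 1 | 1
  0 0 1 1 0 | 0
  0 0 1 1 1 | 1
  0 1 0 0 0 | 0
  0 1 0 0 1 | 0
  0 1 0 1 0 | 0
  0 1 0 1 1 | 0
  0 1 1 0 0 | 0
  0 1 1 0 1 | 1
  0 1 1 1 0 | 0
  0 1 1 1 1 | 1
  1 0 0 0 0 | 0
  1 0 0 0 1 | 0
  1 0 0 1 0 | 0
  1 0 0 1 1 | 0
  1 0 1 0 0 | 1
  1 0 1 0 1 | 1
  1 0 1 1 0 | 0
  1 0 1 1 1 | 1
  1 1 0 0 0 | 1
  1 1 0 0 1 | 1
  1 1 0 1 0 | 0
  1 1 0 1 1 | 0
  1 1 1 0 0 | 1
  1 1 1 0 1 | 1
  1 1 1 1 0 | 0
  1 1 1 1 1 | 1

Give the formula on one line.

((c & e) | ((a & (c | b)) & ~d))

  (c & e) = 00000101000001010000010100000101
  (c | b) = 00001111111111110000111111111111
  (a & (c | b)) = 00000000000000000000111111111111
  ~d = 11001100110011001100110011001100
  ((a & (c | b)) & ~d) = 00000000000000000000110011001100
  ((c & e) | ((a & (c | b)) & ~d)) = 00000101000001010000110111001101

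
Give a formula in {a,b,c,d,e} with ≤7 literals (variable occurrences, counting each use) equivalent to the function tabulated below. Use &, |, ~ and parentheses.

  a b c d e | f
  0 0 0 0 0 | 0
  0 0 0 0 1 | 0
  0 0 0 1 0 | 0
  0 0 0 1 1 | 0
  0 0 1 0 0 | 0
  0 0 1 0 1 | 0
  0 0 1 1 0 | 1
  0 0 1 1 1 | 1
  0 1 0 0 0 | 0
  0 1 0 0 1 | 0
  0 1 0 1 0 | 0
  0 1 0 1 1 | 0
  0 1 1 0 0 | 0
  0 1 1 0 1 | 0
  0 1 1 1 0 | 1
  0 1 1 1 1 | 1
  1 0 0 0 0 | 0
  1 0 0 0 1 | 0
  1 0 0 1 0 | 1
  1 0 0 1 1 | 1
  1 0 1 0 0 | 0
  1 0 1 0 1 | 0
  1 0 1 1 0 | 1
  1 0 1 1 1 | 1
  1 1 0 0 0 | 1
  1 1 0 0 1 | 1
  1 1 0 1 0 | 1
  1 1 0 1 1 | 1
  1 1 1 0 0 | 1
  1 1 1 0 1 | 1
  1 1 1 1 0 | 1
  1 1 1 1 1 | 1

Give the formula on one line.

  (b | d) = 00110011111111110011001111111111
  (d & c) = 00000011000000110000001100000011
  (a | (d & c)) = 00000011000000111111111111111111
  ((b | d) & (a | (d & c))) = 00000011000000110011001111111111

((b | d) & (a | (d & c)))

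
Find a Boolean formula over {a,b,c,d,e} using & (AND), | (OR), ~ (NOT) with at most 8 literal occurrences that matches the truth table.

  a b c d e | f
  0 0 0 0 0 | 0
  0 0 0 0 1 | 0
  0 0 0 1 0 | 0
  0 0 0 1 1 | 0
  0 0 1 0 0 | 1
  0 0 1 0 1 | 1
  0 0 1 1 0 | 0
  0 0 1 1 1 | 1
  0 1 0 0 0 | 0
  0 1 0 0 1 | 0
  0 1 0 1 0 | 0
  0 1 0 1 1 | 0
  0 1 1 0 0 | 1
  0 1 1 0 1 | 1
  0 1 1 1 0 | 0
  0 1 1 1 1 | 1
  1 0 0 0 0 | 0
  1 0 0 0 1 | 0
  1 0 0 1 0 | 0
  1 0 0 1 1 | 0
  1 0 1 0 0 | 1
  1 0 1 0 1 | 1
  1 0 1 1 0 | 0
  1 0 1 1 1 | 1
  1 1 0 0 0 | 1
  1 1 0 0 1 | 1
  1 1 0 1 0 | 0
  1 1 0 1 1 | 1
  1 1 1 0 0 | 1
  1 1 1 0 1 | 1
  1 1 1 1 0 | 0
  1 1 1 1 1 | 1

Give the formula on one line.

  ~b = 11111111000000001111111100000000
  (e & ~b) = 01010101000000000101010100000000
  ((e & ~b) | a) = 01010101000000001111111111111111
  (((e & ~b) | a) & b) = 00000000000000000000000011111111
  ((((e & ~b) | a) & b) | c) = 00001111000011110000111111111111
  ~d = 11001100110011001100110011001100
  (e | ~d) = 11011101110111011101110111011101
  (((((e & ~b) | a) & b) | c) & (e | ~d)) = 00001101000011010000110111011101

(((((e & ~b) | a) & b) | c) & (e | ~d))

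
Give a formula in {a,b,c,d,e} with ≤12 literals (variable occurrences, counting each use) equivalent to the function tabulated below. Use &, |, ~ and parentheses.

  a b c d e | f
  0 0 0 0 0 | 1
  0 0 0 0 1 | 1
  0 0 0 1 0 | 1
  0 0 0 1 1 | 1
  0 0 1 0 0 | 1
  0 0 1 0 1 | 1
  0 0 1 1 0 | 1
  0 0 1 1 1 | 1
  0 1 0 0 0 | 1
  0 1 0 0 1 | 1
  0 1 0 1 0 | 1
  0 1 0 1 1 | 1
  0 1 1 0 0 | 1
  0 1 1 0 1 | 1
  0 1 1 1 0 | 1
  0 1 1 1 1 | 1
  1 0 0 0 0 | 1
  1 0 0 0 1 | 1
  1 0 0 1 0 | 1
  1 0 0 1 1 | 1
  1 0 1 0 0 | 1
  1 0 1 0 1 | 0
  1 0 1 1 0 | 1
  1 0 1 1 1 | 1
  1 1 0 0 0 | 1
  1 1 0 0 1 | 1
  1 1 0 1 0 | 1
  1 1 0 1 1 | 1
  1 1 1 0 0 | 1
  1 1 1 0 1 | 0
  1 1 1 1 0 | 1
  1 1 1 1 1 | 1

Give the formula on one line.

  ~b = 11111111000000001111111100000000
  ~d = 11001100110011001100110011001100
  (~b | ~d) = 11111111110011001111111111001100
  ~e = 10101010101010101010101010101010
  (~e & c) = 00001010000010100000101000001010
  ((~b | ~d) & (~e & c)) = 00001010000010000000101000001000
  (d | ((~b | ~d) & (~e & c))) = 00111011001110110011101100111011
  ((d | ((~b | ~d) & (~e & c))) | ~e) = 10111011101110111011101110111011
  ~a = 11111111111111110000000000000000
  (d | ~a) = 11111111111111110011001100110011
  ~c = 11110000111100001111000011110000
  ((d | ~a) | ~c) = 11111111111111111111001111110011
  (((d | ((~b | ~d) & (~e & c))) | ~e) | ((d | ~a) | ~c)) = 11111111111111111111101111111011

(((d | ((~b | ~d) & (~e & c))) | ~e) | ((d | ~a) | ~c))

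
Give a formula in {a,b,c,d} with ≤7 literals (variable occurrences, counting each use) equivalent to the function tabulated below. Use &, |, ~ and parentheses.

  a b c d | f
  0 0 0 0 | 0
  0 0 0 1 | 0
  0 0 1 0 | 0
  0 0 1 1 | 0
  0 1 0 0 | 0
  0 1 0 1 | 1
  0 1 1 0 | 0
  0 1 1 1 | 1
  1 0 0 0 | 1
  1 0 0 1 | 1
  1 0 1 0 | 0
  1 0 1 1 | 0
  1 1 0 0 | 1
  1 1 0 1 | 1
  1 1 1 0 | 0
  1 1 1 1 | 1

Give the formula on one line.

((a & ~c) | ((((~b & a) | b) & d) & b))

  ~c = 1100110011001100
  (a & ~c) = 0000000011001100
  ~b = 1111000011110000
  (~b & a) = 0000000011110000
  ((~b & a) | b) = 0000111111111111
  (((~b & a) | b) & d) = 0000010101010101
  ((((~b & a) | b) & d) & b) = 0000010100000101
  ((a & ~c) | ((((~b & a) | b) & d) & b)) = 0000010111001101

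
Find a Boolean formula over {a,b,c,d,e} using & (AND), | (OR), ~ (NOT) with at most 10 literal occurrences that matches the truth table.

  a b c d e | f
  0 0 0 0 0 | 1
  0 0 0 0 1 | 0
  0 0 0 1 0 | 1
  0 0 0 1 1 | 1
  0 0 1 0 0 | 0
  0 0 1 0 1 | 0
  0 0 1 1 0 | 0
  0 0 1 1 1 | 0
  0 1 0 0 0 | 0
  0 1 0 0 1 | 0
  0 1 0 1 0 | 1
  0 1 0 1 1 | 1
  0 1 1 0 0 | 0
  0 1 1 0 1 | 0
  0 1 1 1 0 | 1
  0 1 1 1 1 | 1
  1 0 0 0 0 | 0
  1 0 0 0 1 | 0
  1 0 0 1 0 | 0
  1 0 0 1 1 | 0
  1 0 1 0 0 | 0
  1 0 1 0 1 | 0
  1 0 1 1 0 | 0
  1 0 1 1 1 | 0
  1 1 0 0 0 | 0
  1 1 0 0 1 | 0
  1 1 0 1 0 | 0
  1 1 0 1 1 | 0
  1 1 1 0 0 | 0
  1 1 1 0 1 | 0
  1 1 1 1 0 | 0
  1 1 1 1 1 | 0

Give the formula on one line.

((b | ~c) & ((~a & ((e | (d & ~e)) | ~b)) & (~e | d)))

  ~c = 11110000111100001111000011110000
  (b | ~c) = 11110000111111111111000011111111
  ~a = 11111111111111110000000000000000
  ~e = 10101010101010101010101010101010
  (d & ~e) = 00100010001000100010001000100010
  (e | (d & ~e)) = 01110111011101110111011101110111
  ~b = 11111111000000001111111100000000
  ((e | (d & ~e)) | ~b) = 11111111011101111111111101110111
  (~a & ((e | (d & ~e)) | ~b)) = 11111111011101110000000000000000
  (~e | d) = 10111011101110111011101110111011
  ((~a & ((e | (d & ~e)) | ~b)) & (~e | d)) = 10111011001100110000000000000000
  ((b | ~c) & ((~a & ((e | (d & ~e)) | ~b)) & (~e | d))) = 10110000001100110000000000000000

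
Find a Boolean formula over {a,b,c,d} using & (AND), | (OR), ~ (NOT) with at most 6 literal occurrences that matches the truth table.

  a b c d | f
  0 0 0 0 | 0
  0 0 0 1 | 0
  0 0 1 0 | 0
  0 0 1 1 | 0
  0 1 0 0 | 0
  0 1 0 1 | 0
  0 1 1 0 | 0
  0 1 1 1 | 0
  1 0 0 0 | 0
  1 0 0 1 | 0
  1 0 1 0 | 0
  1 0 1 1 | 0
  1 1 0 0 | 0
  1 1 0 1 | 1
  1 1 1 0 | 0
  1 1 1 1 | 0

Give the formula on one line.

((~a | (b & d)) & ((~c & b) & a))

  ~a = 1111111100000000
  (b & d) = 0000010100000101
  (~a | (b & d)) = 1111111100000101
  ~c = 1100110011001100
  (~c & b) = 0000110000001100
  ((~c & b) & a) = 0000000000001100
  ((~a | (b & d)) & ((~c & b) & a)) = 0000000000000100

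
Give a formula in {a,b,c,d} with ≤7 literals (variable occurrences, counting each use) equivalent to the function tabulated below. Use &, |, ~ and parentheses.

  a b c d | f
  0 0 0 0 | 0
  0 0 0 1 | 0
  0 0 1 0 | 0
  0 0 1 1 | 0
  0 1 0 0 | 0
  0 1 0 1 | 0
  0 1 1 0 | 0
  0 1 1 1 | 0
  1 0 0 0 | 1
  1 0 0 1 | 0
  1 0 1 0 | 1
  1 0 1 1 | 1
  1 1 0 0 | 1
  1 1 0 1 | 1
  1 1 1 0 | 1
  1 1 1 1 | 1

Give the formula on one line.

(a & ((((c & d) | ~a) | b) | (~d | c)))

  (c & d) = 0001000100010001
  ~a = 1111111100000000
  ((c & d) | ~a) = 1111111100010001
  (((c & d) | ~a) | b) = 1111111100011111
  ~d = 1010101010101010
  (~d | c) = 1011101110111011
  ((((c & d) | ~a) | b) | (~d | c)) = 1111111110111111
  (a & ((((c & d) | ~a) | b) | (~d | c))) = 0000000010111111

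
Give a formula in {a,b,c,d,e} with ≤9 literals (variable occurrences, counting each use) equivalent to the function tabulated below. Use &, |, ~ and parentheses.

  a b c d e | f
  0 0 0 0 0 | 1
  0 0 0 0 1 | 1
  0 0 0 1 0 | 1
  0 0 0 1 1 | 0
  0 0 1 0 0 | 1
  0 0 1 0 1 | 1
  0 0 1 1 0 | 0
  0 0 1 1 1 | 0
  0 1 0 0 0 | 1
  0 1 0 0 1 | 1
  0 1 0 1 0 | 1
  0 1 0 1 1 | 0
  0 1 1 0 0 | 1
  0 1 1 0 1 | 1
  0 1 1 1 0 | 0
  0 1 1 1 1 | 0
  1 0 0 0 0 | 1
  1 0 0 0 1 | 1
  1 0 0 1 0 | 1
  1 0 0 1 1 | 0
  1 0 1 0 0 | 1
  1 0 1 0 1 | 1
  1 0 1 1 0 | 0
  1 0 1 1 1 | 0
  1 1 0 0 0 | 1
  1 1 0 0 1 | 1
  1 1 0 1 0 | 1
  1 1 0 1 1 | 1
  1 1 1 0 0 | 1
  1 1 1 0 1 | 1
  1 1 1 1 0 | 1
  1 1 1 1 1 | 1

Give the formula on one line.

((~d | (~e & (e | ~c))) | (a & (~a | b)))

  ~d = 11001100110011001100110011001100
  ~e = 10101010101010101010101010101010
  ~c = 11110000111100001111000011110000
  (e | ~c) = 11110101111101011111010111110101
  (~e & (e | ~c)) = 10100000101000001010000010100000
  (~d | (~e & (e | ~c))) = 11101100111011001110110011101100
  ~a = 11111111111111110000000000000000
  (~a | b) = 11111111111111110000000011111111
  (a & (~a | b)) = 00000000000000000000000011111111
  ((~d | (~e & (e | ~c))) | (a & (~a | b))) = 11101100111011001110110011111111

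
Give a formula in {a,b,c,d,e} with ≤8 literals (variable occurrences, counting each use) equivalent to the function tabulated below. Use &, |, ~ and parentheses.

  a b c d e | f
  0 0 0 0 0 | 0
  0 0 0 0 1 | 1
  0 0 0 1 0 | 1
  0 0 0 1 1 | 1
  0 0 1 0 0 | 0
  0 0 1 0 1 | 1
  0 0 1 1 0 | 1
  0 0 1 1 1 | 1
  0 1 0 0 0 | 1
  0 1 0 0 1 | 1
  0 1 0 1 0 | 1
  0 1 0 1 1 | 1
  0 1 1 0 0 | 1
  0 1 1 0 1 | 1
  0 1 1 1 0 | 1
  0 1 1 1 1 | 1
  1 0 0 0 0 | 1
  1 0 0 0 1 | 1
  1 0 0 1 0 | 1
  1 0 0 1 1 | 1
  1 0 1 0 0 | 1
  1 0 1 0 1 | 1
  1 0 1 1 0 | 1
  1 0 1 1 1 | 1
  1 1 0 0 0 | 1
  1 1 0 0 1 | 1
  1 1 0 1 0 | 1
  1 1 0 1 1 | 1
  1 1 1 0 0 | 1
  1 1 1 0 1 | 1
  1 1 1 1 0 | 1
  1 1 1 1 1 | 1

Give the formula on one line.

(((e | a) | b) | ((d | e) & ~b))

  (e | a) = 01010101010101011111111111111111
  ((e | a) | b) = 01010101111111111111111111111111
  (d | e) = 01110111011101110111011101110111
  ~b = 11111111000000001111111100000000
  ((d | e) & ~b) = 01110111000000000111011100000000
  (((e | a) | b) | ((d | e) & ~b)) = 01110111111111111111111111111111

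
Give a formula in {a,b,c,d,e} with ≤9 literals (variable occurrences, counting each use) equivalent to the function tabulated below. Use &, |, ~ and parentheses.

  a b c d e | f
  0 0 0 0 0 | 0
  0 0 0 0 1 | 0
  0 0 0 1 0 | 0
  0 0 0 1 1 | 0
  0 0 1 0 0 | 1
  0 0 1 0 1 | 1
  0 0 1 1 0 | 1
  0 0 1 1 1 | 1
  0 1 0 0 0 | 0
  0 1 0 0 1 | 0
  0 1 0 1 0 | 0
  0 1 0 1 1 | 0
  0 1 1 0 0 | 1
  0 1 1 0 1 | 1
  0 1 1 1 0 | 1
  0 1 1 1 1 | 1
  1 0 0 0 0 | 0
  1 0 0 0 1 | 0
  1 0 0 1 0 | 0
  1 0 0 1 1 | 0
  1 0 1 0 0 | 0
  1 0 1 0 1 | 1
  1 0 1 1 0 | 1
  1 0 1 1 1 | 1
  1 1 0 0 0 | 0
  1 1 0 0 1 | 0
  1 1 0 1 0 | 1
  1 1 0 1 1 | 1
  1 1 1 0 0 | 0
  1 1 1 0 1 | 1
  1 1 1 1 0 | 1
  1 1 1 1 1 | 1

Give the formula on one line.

  (e | d) = 01110111011101110111011101110111
  ~a = 11111111111111110000000000000000
  (~a | e) = 11111111111111110101010101010101
  (c & (~a | e)) = 00001111000011110000010100000101
  ((e | d) | (c & (~a | e))) = 01111111011111110111011101110111
  (d & b) = 00000000001100110000000000110011
  (a & (d & b)) = 00000000000000000000000000110011
  ((a & (d & b)) | c) = 00001111000011110000111100111111
  (((e | d) | (c & (~a | e))) & ((a & (d & b)) | c)) = 00001111000011110000011100110111

(((e | d) | (c & (~a | e))) & ((a & (d & b)) | c))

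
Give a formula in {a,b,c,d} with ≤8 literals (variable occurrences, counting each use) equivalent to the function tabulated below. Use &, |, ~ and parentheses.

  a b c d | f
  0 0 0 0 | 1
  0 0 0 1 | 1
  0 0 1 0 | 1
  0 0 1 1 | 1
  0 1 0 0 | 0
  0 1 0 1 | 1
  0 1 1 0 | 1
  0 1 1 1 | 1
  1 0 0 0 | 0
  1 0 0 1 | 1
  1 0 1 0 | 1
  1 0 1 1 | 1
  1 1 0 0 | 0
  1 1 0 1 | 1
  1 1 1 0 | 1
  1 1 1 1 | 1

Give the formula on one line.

((c | d) | ((a | (~d & ~b)) & ~a))

  (c | d) = 0111011101110111
  ~d = 1010101010101010
  ~b = 1111000011110000
  (~d & ~b) = 1010000010100000
  (a | (~d & ~b)) = 1010000011111111
  ~a = 1111111100000000
  ((a | (~d & ~b)) & ~a) = 1010000000000000
  ((c | d) | ((a | (~d & ~b)) & ~a)) = 1111011101110111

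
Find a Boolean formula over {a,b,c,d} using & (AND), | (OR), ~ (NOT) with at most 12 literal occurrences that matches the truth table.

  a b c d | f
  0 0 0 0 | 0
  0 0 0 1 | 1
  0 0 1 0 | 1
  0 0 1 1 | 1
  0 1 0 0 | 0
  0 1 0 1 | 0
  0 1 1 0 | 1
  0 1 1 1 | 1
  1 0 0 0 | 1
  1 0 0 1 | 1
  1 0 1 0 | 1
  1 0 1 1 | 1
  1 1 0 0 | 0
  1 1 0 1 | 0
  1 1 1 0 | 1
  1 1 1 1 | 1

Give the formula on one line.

((((~b & a) | ((c & b) | d)) & ((~a & c) | ~b)) | c)

  ~b = 1111000011110000
  (~b & a) = 0000000011110000
  (c & b) = 0000001100000011
  ((c & b) | d) = 0101011101010111
  ((~b & a) | ((c & b) | d)) = 0101011111110111
  ~a = 1111111100000000
  (~a & c) = 0011001100000000
  ((~a & c) | ~b) = 1111001111110000
  (((~b & a) | ((c & b) | d)) & ((~a & c) | ~b)) = 0101001111110000
  ((((~b & a) | ((c & b) | d)) & ((~a & c) | ~b)) | c) = 0111001111110011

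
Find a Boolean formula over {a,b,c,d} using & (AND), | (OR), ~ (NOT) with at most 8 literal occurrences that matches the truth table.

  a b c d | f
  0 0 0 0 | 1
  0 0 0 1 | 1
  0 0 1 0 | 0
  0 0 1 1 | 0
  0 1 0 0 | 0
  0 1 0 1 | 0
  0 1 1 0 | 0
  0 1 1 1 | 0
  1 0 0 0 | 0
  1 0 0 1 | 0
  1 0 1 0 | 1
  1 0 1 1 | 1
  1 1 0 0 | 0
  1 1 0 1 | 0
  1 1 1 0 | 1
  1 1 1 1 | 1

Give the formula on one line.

(((~b & ~c) | a) & (c | ~a))

  ~b = 1111000011110000
  ~c = 1100110011001100
  (~b & ~c) = 1100000011000000
  ((~b & ~c) | a) = 1100000011111111
  ~a = 1111111100000000
  (c | ~a) = 1111111100110011
  (((~b & ~c) | a) & (c | ~a)) = 1100000000110011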